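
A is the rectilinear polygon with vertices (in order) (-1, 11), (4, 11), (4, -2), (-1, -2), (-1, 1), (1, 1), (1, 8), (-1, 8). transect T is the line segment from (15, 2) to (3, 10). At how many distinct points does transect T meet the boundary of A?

1

The segment meets the boundary at (4,9.333).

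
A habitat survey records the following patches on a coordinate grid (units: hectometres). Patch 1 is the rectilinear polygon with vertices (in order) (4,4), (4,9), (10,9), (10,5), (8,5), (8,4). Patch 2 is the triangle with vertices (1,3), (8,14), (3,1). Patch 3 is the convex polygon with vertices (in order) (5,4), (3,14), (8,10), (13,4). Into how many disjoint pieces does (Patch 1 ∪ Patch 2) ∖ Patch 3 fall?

3

(Patch 1 ∪ Patch 2) ∖ Patch 3 splits into 3 disjoint pieces (area 1.0206, area 0.8167, area 12.3022).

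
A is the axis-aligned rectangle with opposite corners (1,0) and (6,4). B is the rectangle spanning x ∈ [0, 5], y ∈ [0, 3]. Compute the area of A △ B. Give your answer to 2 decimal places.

11.00

|A∩B|: x∈[1,5], y∈[0,3] → 4·3 = 12.
|A △ B| = |A| + |B| − 2·|A∩B| = 20 + 15 − 24 = 11.00.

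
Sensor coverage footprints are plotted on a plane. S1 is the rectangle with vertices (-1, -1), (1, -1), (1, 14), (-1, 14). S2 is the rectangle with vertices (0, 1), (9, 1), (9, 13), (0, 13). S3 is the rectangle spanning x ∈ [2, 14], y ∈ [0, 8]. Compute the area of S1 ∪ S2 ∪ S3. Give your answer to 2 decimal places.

By inclusion–exclusion:
Individual areas: |S1| = 30, |S2| = 108, |S3| = 96.
|S1∩S2|: x∈[0,1], y∈[1,13] → 1·12 = 12.
|S1∩S3| = 0 (no overlap).
|S2∩S3|: x∈[2,9], y∈[1,8] → 7·7 = 49.
|S1∩S2∩S3| = 0.
|S1 ∪ S2 ∪ S3| = 234 − 61 + 0 = 173.00.

173.00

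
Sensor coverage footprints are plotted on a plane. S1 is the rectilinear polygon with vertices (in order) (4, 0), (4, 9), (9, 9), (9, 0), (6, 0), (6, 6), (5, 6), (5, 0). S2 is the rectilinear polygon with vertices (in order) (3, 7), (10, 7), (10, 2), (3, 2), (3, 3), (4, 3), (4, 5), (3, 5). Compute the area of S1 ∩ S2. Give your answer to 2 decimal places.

21.00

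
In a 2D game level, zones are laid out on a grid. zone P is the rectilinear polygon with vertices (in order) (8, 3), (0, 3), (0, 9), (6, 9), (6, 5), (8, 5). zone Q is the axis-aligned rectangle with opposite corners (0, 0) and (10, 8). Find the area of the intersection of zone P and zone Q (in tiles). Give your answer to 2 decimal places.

The intersection is the polygon with vertices (0,3), (0,8), (6,8), (6,5), (8,5), (8,3).
By the shoelace formula its area is 34.00.

34.00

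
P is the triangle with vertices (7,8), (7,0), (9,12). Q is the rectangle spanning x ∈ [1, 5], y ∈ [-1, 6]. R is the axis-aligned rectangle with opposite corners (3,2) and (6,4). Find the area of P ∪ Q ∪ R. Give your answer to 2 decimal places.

By inclusion–exclusion:
Individual areas: |P| = 8, |Q| = 28, |R| = 6.
|P∩Q| = 0.
|P∩R| = 0.
|Q∩R|: x∈[3,5], y∈[2,4] → 2·2 = 4.
|P∩Q∩R| = 0.
|P ∪ Q ∪ R| = 42 − 4 + 0 = 38.00.

38.00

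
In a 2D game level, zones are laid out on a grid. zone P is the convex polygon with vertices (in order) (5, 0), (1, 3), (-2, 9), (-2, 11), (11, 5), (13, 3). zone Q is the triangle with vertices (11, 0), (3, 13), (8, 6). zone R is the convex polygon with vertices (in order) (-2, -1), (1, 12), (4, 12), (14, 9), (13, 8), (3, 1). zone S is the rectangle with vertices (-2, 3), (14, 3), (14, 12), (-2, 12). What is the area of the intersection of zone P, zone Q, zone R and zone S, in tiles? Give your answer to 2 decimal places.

1.29

The intersection is the polygon with vertices (8.556,4.889), (8.161,4.613), (6.702,6.984), (7.59,6.574), (8,6).
By the shoelace formula its area is 1.29.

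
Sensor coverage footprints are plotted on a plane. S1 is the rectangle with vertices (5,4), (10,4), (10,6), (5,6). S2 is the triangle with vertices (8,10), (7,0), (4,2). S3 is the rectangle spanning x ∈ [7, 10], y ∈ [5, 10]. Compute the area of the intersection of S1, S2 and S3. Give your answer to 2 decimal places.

0.55

The intersection is the polygon with vertices (7.5,5), (7,5), (7,6), (7.6,6).
By the shoelace formula its area is 0.55.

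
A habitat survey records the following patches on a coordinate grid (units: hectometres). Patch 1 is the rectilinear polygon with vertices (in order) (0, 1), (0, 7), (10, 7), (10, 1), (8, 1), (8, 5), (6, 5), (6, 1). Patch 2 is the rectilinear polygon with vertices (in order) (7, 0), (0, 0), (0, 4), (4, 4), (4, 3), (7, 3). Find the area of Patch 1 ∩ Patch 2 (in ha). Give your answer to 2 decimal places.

16.00

The intersection is the polygon with vertices (0,4), (4,4), (4,3), (6,3), (6,1), (0,1).
By the shoelace formula its area is 16.00.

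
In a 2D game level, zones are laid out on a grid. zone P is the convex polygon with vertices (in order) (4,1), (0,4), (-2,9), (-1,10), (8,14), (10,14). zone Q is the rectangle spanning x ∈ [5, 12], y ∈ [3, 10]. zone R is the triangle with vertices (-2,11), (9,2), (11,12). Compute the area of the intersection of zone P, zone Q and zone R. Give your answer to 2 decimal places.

10.03

The intersection is the polygon with vertices (5,10), (8.154,10), (5.706,4.695), (5,5.273).
By the shoelace formula its area is 10.03.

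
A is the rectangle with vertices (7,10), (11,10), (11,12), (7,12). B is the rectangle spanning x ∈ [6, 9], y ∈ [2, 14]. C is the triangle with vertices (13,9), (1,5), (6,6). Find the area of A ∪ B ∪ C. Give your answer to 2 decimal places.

By inclusion–exclusion:
Individual areas: |A| = 8, |B| = 36, |C| = 4.
|A∩B|: x∈[7,9], y∈[10,12] → 2·2 = 4.
|A∩C| = 0.
|B∩C| = 1.5714.
|A∩B∩C| = 0.
|A ∪ B ∪ C| = 48 − 5.5714 + 0 = 42.43.

42.43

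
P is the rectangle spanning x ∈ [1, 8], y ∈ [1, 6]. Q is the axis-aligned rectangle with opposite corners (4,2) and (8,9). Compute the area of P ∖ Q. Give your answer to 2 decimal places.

19.00

|P∩Q|: x∈[4,8], y∈[2,6] → 4·4 = 16.
|P| = 35.
|P ∖ Q| = |P| − |P∩Q| = 35 − 16 = 19.00.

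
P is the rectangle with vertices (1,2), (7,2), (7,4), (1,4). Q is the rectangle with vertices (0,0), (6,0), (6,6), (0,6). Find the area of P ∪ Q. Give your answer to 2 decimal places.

38.00

By inclusion–exclusion:
Individual areas: |P| = 12, |Q| = 36.
|P∩Q|: x∈[1,6], y∈[2,4] → 5·2 = 10.
|P ∪ Q| = 48 − 10 = 38.00.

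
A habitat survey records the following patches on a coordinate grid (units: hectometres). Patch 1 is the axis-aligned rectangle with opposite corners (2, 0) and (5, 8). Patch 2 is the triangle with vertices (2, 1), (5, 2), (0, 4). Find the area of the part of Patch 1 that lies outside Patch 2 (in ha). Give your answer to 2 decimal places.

|Patch 1| = 24, |Patch 1∩Patch 2| = 3.3.
|Patch 1 ∖ Patch 2| = |Patch 1| − |Patch 1∩Patch 2| = 24 − 3.3 = 20.70.

20.70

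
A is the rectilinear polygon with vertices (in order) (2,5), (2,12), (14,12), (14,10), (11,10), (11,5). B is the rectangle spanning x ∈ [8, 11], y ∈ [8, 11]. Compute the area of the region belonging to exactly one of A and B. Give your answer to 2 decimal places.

60.00

|A| = 69, |B| = 9, |A∩B| = 9.
|A △ B| = |A| + |B| − 2·|A∩B| = 69 + 9 − 18 = 60.00.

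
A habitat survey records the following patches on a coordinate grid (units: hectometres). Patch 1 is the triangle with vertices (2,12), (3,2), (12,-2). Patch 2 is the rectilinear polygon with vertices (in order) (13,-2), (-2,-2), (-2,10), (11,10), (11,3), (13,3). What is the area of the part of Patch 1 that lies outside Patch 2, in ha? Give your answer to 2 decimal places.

|Patch 1| = 43, |Patch 1∩Patch 2| = 41.7714.
|Patch 1 ∖ Patch 2| = |Patch 1| − |Patch 1∩Patch 2| = 43 − 41.7714 = 1.23.

1.23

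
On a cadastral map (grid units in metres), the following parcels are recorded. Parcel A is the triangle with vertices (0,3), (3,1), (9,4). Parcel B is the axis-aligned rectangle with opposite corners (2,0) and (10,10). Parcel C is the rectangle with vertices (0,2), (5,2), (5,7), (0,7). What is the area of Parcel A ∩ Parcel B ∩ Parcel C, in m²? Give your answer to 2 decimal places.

4.17

The intersection is the polygon with vertices (2,3.222), (5,3.556), (5,2), (2,2).
By the shoelace formula its area is 4.17.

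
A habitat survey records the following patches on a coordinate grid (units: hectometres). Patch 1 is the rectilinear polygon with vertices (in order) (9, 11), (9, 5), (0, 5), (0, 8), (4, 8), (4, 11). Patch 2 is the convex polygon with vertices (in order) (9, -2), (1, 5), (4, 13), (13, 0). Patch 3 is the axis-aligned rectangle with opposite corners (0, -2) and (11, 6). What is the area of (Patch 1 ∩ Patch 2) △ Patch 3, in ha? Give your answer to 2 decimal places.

|Patch 1 ∩ Patch 2| = 27.8723.
|(Patch 1 ∩ Patch 2) ∩ Patch 3| = 7.7954.
|(Patch 1 ∩ Patch 2) △ Patch 3| = 27.8723 + 88 − 15.5908 = 100.28.

100.28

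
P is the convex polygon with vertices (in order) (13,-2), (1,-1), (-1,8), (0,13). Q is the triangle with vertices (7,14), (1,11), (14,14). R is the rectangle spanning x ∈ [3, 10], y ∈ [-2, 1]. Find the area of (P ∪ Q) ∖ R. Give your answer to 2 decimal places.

86.25

|P ∪ Q| = 103.4579.
|(P ∪ Q) ∩ R| = 17.2083.
|(P ∪ Q) ∖ R| = 103.4579 − 17.2083 = 86.25.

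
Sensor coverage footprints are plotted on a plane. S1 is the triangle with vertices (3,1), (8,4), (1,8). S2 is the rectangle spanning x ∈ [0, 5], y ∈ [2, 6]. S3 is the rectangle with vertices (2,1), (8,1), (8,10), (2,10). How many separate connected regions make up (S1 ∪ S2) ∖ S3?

(S1 ∪ S2) ∖ S3 is a single connected region.

1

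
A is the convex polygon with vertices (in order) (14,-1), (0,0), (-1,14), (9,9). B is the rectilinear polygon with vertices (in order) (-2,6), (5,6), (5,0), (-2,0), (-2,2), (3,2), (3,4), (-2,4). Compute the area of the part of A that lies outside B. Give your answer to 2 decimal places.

|A| = 135, |A∩B| = 24.8571.
|A ∖ B| = |A| − |A∩B| = 135 − 24.8571 = 110.14.

110.14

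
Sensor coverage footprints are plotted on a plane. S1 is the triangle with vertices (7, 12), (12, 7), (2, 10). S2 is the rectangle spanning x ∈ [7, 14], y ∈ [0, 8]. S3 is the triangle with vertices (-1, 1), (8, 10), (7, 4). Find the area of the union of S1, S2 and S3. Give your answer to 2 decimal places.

92.51

By inclusion–exclusion:
Individual areas: |S1| = 17.5, |S2| = 56, |S3| = 22.5.
|S1∩S2| = 1.1667.
|S1∩S3| = 0.989.
|S2∩S3| = 1.3333.
|S1∩S2∩S3| = 0.
|S1 ∪ S2 ∪ S3| = 96 − 3.489 + 0 = 92.51.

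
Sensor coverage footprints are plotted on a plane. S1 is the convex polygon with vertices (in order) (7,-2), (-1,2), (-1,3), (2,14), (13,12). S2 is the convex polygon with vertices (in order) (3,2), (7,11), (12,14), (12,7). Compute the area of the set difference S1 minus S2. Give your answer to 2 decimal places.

|S1| = 138.5, |S1∩S2| = 43.8858.
|S1 ∖ S2| = |S1| − |S1∩S2| = 138.5 − 43.8858 = 94.61.

94.61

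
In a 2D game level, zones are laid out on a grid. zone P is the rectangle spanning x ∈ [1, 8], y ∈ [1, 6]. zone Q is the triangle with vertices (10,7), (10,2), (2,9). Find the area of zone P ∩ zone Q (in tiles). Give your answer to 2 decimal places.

2.89

The intersection is the polygon with vertices (8,6), (8,3.75), (5.429,6).
By the shoelace formula its area is 2.89.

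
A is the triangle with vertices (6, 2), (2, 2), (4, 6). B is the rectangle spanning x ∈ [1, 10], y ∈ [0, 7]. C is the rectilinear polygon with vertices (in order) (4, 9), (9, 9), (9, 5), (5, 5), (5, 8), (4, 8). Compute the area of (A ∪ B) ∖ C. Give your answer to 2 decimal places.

55.00

|A ∪ B| = 63.
|(A ∪ B) ∩ C| = 8.
|(A ∪ B) ∖ C| = 63 − 8 = 55.00.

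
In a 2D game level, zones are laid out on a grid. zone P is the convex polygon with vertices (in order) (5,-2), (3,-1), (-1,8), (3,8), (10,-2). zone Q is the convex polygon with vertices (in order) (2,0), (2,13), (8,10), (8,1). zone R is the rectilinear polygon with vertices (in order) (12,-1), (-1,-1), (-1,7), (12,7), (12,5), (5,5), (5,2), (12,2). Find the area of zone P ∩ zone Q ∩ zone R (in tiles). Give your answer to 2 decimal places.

22.03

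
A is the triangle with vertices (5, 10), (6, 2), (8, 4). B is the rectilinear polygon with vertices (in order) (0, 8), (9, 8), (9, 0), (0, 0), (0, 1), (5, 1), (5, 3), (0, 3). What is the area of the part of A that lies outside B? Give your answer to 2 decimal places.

0.75

|A| = 9, |A∩B| = 8.25.
|A ∖ B| = |A| − |A∩B| = 9 − 8.25 = 0.75.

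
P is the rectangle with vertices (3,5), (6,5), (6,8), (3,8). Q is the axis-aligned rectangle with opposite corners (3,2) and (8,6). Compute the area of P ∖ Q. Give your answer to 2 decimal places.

6.00

|P∩Q|: x∈[3,6], y∈[5,6] → 3·1 = 3.
|P| = 9.
|P ∖ Q| = |P| − |P∩Q| = 9 − 3 = 6.00.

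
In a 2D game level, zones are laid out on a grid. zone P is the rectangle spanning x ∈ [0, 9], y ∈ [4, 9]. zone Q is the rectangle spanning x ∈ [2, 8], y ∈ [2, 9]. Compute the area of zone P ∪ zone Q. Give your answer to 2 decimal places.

By inclusion–exclusion:
Individual areas: |zone P| = 45, |zone Q| = 42.
|zone P∩zone Q|: x∈[2,8], y∈[4,9] → 6·5 = 30.
|zone P ∪ zone Q| = 87 − 30 = 57.00.

57.00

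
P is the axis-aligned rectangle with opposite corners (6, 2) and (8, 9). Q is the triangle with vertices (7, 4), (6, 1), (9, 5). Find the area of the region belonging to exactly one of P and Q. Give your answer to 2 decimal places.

|P| = 14, |Q| = 2.5, |P∩Q| = 1.875.
|P △ Q| = |P| + |Q| − 2·|P∩Q| = 14 + 2.5 − 3.75 = 12.75.

12.75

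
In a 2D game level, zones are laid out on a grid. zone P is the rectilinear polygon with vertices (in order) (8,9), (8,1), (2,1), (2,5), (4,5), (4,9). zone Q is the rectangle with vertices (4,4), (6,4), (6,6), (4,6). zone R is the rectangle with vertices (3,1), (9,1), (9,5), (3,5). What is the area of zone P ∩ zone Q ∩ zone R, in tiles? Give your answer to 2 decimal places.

The intersection is the polygon with vertices (6,4), (4,4), (4,5), (6,5).
By the shoelace formula its area is 2.00.

2.00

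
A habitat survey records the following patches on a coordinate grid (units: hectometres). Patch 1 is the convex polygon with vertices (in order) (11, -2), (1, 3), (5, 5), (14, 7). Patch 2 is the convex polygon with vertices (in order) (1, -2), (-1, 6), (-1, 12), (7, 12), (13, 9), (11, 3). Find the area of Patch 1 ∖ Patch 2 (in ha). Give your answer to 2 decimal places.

23.00

|Patch 1| = 57.5, |Patch 1∩Patch 2| = 34.5.
|Patch 1 ∖ Patch 2| = |Patch 1| − |Patch 1∩Patch 2| = 57.5 − 34.5 = 23.00.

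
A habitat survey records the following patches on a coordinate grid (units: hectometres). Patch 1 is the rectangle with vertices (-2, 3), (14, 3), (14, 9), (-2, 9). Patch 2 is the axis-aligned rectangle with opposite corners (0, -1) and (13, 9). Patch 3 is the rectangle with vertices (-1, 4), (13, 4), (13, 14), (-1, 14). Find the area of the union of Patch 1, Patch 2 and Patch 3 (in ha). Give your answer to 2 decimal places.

By inclusion–exclusion:
Individual areas: |Patch 1| = 96, |Patch 2| = 130, |Patch 3| = 140.
|Patch 1∩Patch 2|: x∈[0,13], y∈[3,9] → 13·6 = 78.
|Patch 1∩Patch 3|: x∈[-1,13], y∈[4,9] → 14·5 = 70.
|Patch 2∩Patch 3|: x∈[0,13], y∈[4,9] → 13·5 = 65.
|Patch 1∩Patch 2∩Patch 3| = 65.
|Patch 1 ∪ Patch 2 ∪ Patch 3| = 366 − 213 + 65 = 218.00.

218.00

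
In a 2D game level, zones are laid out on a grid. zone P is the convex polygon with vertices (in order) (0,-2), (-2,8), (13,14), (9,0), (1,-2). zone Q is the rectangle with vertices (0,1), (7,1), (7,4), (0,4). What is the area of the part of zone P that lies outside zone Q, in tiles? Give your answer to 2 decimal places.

|zone P| = 141, |zone P∩zone Q| = 21.
|zone P ∖ zone Q| = |zone P| − |zone P∩zone Q| = 141 − 21 = 120.00.

120.00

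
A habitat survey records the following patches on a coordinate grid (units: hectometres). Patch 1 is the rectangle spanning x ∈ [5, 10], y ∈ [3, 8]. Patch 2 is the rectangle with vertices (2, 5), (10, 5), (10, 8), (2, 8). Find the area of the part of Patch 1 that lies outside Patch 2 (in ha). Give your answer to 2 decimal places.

10.00

|Patch 1∩Patch 2|: x∈[5,10], y∈[5,8] → 5·3 = 15.
|Patch 1| = 25.
|Patch 1 ∖ Patch 2| = |Patch 1| − |Patch 1∩Patch 2| = 25 − 15 = 10.00.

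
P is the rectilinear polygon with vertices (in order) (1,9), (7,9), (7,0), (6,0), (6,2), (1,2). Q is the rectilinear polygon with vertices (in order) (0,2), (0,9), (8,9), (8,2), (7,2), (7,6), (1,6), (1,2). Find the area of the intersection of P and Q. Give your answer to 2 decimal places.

18.00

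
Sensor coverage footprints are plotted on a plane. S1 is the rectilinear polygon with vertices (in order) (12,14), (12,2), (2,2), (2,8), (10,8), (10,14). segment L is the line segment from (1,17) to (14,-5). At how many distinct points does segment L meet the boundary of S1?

2

The segment meets the boundary at (9.864,2), (6.318,8).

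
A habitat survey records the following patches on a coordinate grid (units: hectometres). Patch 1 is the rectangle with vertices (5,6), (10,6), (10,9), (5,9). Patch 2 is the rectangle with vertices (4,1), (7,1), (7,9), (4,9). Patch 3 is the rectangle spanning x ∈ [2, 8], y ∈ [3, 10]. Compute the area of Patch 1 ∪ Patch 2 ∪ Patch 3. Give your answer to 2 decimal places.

54.00

By inclusion–exclusion:
Individual areas: |Patch 1| = 15, |Patch 2| = 24, |Patch 3| = 42.
|Patch 1∩Patch 2|: x∈[5,7], y∈[6,9] → 2·3 = 6.
|Patch 1∩Patch 3|: x∈[5,8], y∈[6,9] → 3·3 = 9.
|Patch 2∩Patch 3|: x∈[4,7], y∈[3,9] → 3·6 = 18.
|Patch 1∩Patch 2∩Patch 3| = 6.
|Patch 1 ∪ Patch 2 ∪ Patch 3| = 81 − 33 + 6 = 54.00.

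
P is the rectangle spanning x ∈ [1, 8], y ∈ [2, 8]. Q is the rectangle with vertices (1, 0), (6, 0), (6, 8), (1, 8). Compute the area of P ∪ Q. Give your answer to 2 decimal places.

52.00

By inclusion–exclusion:
Individual areas: |P| = 42, |Q| = 40.
|P∩Q|: x∈[1,6], y∈[2,8] → 5·6 = 30.
|P ∪ Q| = 82 − 30 = 52.00.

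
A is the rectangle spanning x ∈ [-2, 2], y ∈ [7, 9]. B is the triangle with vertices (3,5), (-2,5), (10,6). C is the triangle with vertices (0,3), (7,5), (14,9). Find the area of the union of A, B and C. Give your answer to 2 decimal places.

By inclusion–exclusion:
Individual areas: |A| = 8, |B| = 2.5, |C| = 7.
|A∩B| = 0.
|A∩C| = 0.
|B∩C| = 0.4262.
|A∩B∩C| = 0.
|A ∪ B ∪ C| = 17.5 − 0.4262 + 0 = 17.07.

17.07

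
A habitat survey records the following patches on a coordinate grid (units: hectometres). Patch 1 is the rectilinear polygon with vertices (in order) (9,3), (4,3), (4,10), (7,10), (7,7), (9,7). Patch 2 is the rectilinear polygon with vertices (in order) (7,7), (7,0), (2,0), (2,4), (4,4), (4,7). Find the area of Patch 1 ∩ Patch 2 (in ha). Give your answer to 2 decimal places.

12.00

The intersection is the polygon with vertices (4,3), (4,4), (4,7), (7,7), (7,3).
By the shoelace formula its area is 12.00.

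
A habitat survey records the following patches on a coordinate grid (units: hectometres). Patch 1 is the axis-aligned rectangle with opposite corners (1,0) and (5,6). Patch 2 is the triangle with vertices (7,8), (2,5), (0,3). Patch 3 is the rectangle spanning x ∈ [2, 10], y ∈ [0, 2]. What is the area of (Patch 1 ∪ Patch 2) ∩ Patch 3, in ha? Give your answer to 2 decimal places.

The region (Patch 1 ∪ Patch 2) ∩ Patch 3 is the polygon with vertices (5,0), (2,0), (2,2), (5,2).
By the shoelace formula its area is 6.00.

6.00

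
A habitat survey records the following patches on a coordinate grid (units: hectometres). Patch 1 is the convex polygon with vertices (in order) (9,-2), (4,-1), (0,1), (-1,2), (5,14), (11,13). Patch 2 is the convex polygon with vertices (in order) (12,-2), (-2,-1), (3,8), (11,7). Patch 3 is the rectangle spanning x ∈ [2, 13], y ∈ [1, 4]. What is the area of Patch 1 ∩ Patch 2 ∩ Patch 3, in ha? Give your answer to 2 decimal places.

The intersection is the polygon with vertices (9.4,1), (2,1), (2,4), (9.8,4).
By the shoelace formula its area is 22.80.

22.80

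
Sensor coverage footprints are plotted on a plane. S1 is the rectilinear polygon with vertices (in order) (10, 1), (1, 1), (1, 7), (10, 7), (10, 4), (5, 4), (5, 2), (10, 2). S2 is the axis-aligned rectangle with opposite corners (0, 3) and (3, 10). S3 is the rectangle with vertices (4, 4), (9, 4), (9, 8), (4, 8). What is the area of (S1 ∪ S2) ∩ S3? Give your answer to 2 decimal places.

15.00

The region (S1 ∪ S2) ∩ S3 is the polygon with vertices (9,7), (9,4), (5,4), (4,4), (4,7).
By the shoelace formula its area is 15.00.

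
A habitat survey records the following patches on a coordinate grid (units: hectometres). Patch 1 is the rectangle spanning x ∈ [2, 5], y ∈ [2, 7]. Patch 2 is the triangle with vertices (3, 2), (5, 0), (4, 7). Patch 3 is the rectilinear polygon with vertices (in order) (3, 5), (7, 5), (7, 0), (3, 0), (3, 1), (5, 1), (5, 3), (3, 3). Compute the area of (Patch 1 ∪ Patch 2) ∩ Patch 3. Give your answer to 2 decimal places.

|Patch 1 ∪ Patch 2| = 16.7143.
|(Patch 1 ∪ Patch 2) ∩ Patch 3| = 4.43.

4.43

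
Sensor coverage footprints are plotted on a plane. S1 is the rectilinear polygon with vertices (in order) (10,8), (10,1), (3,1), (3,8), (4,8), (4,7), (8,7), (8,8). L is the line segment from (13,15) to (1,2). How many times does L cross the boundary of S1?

The segment meets the boundary at (3,4.167), (5.615,7).

2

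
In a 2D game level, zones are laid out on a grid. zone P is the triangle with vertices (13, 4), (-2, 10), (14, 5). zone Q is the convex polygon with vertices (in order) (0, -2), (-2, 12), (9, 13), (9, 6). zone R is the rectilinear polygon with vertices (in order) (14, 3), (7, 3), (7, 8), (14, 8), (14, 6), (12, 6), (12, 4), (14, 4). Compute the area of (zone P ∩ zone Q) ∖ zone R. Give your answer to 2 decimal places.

|zone P ∩ zone Q| = 5.2277.
|(zone P ∩ zone Q) ∩ zone R| = 1.6879.
|(zone P ∩ zone Q) ∖ zone R| = 5.2277 − 1.6879 = 3.54.

3.54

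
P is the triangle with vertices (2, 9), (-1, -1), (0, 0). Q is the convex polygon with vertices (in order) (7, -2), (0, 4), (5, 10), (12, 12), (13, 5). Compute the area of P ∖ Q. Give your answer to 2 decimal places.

|P| = 3.5, |P∩Q| = 0.6113.
|P ∖ Q| = |P| − |P∩Q| = 3.5 − 0.6113 = 2.89.

2.89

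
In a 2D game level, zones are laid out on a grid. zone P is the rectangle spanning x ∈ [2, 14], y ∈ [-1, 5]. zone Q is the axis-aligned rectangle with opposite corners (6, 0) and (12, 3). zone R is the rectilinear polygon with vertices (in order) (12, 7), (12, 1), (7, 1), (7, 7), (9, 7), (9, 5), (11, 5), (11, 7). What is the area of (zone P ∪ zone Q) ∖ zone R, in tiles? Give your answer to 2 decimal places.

52.00

|zone P ∪ zone Q| = 72.
|(zone P ∪ zone Q) ∩ zone R| = 20.
|(zone P ∪ zone Q) ∖ zone R| = 72 − 20 = 52.00.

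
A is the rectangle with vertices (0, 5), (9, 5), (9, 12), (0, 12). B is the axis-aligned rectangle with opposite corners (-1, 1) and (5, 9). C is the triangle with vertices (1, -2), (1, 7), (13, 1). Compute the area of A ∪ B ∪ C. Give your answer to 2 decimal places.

125.00

By inclusion–exclusion:
Individual areas: |A| = 63, |B| = 48, |C| = 54.
|A∩B|: x∈[0,5], y∈[5,9] → 5·4 = 20.
|A∩C| = 4.
|B∩C| = 20.
|A∩B∩C| = 4.
|A ∪ B ∪ C| = 165 − 44 + 4 = 125.00.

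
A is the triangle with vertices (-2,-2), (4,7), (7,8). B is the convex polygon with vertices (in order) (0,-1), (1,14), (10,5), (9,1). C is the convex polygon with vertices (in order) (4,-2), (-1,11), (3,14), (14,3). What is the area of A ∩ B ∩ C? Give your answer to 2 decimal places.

The intersection is the polygon with vertices (7,8), (2.204,2.671), (1.805,3.707), (4,7).
By the shoelace formula its area is 7.39.

7.39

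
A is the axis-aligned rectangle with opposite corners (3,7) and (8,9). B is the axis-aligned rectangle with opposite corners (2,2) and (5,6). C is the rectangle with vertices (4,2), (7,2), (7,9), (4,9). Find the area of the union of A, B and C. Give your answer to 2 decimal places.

33.00

By inclusion–exclusion:
Individual areas: |A| = 10, |B| = 12, |C| = 21.
|A∩B| = 0 (no overlap).
|A∩C|: x∈[4,7], y∈[7,9] → 3·2 = 6.
|B∩C|: x∈[4,5], y∈[2,6] → 1·4 = 4.
|A∩B∩C| = 0.
|A ∪ B ∪ C| = 43 − 10 + 0 = 33.00.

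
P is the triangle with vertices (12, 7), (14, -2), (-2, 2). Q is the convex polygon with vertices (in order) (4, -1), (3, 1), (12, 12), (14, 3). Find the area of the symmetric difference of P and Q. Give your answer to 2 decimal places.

53.04

|P| = 68, |Q| = 63.5, |P∩Q| = 39.2279.
|P △ Q| = |P| + |Q| − 2·|P∩Q| = 68 + 63.5 − 78.4557 = 53.04.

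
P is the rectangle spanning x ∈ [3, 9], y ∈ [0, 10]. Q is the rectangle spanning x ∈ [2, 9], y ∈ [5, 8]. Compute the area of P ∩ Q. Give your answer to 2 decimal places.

18.00

|P∩Q|: x∈[3,9], y∈[5,8] → 6·3 = 18.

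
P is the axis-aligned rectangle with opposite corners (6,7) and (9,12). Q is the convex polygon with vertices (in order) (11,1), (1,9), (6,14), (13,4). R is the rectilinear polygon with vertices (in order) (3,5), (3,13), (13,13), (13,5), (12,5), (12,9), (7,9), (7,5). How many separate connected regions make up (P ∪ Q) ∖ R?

(P ∪ Q) ∖ R splits into 3 disjoint pieces (area 30.1857, area 3.6, area 0.85).

3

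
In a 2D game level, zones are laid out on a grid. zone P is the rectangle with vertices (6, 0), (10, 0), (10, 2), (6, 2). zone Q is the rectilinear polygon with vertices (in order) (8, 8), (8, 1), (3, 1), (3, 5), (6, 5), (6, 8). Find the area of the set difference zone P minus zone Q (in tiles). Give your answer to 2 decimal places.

6.00

|zone P| = 8, |zone P∩zone Q| = 2.
|zone P ∖ zone Q| = |zone P| − |zone P∩zone Q| = 8 − 2 = 6.00.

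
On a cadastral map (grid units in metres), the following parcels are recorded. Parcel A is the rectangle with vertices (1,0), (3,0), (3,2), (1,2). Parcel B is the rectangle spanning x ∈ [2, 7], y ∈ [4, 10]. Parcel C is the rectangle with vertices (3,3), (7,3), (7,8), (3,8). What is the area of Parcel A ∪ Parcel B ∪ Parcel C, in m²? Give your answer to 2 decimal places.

38.00

By inclusion–exclusion:
Individual areas: |Parcel A| = 4, |Parcel B| = 30, |Parcel C| = 20.
|Parcel A∩Parcel B| = 0 (no overlap).
|Parcel A∩Parcel C| = 0 (no overlap).
|Parcel B∩Parcel C|: x∈[3,7], y∈[4,8] → 4·4 = 16.
|Parcel A∩Parcel B∩Parcel C| = 0.
|Parcel A ∪ Parcel B ∪ Parcel C| = 54 − 16 + 0 = 38.00.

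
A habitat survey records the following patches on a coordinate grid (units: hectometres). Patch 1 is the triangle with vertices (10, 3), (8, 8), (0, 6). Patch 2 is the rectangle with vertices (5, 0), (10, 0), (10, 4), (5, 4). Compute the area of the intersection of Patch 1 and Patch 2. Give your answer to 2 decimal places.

1.47

The intersection is the polygon with vertices (10,3), (6.667,4), (9.6,4).
By the shoelace formula its area is 1.47.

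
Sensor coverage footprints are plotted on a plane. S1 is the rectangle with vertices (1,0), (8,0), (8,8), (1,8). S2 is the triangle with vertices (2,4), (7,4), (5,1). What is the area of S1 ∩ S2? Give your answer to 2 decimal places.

The intersection is the polygon with vertices (7,4), (5,1), (2,4).
By the shoelace formula its area is 7.50.

7.50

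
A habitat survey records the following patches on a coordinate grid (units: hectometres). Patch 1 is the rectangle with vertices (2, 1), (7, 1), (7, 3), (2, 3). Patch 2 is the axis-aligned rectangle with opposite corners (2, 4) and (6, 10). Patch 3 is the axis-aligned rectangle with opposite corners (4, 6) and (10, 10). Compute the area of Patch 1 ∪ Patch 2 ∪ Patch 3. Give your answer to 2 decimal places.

By inclusion–exclusion:
Individual areas: |Patch 1| = 10, |Patch 2| = 24, |Patch 3| = 24.
|Patch 1∩Patch 2| = 0 (no overlap).
|Patch 1∩Patch 3| = 0 (no overlap).
|Patch 2∩Patch 3|: x∈[4,6], y∈[6,10] → 2·4 = 8.
|Patch 1∩Patch 2∩Patch 3| = 0.
|Patch 1 ∪ Patch 2 ∪ Patch 3| = 58 − 8 + 0 = 50.00.

50.00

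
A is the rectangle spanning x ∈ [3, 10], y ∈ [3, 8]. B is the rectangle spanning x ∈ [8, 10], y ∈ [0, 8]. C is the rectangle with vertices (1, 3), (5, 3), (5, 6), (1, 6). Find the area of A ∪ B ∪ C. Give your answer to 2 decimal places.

47.00

By inclusion–exclusion:
Individual areas: |A| = 35, |B| = 16, |C| = 12.
|A∩B|: x∈[8,10], y∈[3,8] → 2·5 = 10.
|A∩C|: x∈[3,5], y∈[3,6] → 2·3 = 6.
|B∩C| = 0 (no overlap).
|A∩B∩C| = 0.
|A ∪ B ∪ C| = 63 − 16 + 0 = 47.00.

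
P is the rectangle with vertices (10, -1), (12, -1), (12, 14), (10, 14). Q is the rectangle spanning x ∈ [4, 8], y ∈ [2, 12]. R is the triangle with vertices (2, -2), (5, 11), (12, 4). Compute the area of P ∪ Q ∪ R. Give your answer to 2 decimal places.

By inclusion–exclusion:
Individual areas: |P| = 30, |Q| = 40, |R| = 56.
|P∩Q| = 0 (no overlap).
|P∩R| = 3.2.
|Q∩R| = 29.3333.
|P∩Q∩R| = 0.
|P ∪ Q ∪ R| = 126 − 32.5333 + 0 = 93.47.

93.47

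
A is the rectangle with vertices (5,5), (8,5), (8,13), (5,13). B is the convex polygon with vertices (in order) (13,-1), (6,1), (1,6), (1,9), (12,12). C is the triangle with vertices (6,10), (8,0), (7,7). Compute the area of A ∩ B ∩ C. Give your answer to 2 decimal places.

1.29

The intersection is the polygon with vertices (7,5), (6,10), (7,7), (7.286,5).
By the shoelace formula its area is 1.29.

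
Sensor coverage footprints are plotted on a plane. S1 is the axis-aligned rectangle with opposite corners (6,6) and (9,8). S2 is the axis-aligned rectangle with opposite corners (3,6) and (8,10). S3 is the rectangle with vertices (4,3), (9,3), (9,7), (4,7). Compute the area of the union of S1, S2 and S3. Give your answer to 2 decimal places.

37.00

By inclusion–exclusion:
Individual areas: |S1| = 6, |S2| = 20, |S3| = 20.
|S1∩S2|: x∈[6,8], y∈[6,8] → 2·2 = 4.
|S1∩S3|: x∈[6,9], y∈[6,7] → 3·1 = 3.
|S2∩S3|: x∈[4,8], y∈[6,7] → 4·1 = 4.
|S1∩S2∩S3| = 2.
|S1 ∪ S2 ∪ S3| = 46 − 11 + 2 = 37.00.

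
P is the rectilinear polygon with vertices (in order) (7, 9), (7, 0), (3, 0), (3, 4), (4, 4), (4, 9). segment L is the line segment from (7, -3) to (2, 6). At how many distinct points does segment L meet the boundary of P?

2

The segment meets the boundary at (3.111,4), (5.333,0).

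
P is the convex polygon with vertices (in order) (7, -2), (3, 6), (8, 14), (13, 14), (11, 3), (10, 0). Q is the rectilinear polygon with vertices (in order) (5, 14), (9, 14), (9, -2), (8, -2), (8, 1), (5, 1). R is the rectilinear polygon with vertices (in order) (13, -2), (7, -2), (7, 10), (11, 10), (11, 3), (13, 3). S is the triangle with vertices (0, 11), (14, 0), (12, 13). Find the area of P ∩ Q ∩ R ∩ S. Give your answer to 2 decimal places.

The intersection is the polygon with vertices (7,10), (9,10), (9,3.929), (7,5.5).
By the shoelace formula its area is 10.57.

10.57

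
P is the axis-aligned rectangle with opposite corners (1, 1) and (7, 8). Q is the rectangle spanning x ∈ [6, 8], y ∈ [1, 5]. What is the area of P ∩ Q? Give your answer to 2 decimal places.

4.00

|P∩Q|: x∈[6,7], y∈[1,5] → 1·4 = 4.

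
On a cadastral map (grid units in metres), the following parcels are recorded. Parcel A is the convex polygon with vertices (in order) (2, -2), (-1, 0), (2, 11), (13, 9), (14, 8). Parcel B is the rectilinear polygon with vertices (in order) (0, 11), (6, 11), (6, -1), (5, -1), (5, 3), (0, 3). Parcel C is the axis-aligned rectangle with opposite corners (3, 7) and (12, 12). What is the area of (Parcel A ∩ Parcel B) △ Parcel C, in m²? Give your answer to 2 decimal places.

65.02

|Parcel A ∩ Parcel B| = 41.2955.
|(Parcel A ∩ Parcel B) ∩ Parcel C| = 10.6364.
|(Parcel A ∩ Parcel B) △ Parcel C| = 41.2955 + 45 − 21.2727 = 65.02.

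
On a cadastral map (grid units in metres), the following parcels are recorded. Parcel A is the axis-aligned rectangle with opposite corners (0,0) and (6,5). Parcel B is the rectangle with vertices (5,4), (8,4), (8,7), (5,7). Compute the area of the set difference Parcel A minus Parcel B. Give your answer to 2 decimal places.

29.00

|Parcel A∩Parcel B|: x∈[5,6], y∈[4,5] → 1·1 = 1.
|Parcel A| = 30.
|Parcel A ∖ Parcel B| = |Parcel A| − |Parcel A∩Parcel B| = 30 − 1 = 29.00.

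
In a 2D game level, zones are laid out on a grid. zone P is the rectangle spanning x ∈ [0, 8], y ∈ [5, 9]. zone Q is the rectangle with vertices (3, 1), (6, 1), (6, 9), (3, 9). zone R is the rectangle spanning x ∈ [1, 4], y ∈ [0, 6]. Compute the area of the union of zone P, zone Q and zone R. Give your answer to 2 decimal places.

55.00

By inclusion–exclusion:
Individual areas: |zone P| = 32, |zone Q| = 24, |zone R| = 18.
|zone P∩zone Q|: x∈[3,6], y∈[5,9] → 3·4 = 12.
|zone P∩zone R|: x∈[1,4], y∈[5,6] → 3·1 = 3.
|zone Q∩zone R|: x∈[3,4], y∈[1,6] → 1·5 = 5.
|zone P∩zone Q∩zone R| = 1.
|zone P ∪ zone Q ∪ zone R| = 74 − 20 + 1 = 55.00.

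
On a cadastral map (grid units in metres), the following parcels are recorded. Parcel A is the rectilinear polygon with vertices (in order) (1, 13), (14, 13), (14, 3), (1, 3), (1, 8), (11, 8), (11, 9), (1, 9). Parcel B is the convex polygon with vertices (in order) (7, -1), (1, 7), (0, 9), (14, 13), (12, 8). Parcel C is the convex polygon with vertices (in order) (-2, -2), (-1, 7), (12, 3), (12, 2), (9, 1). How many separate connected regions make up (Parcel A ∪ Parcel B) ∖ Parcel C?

2

(Parcel A ∪ Parcel B) ∖ Parcel C splits into 2 disjoint pieces (area 112.5275, area 1.3513).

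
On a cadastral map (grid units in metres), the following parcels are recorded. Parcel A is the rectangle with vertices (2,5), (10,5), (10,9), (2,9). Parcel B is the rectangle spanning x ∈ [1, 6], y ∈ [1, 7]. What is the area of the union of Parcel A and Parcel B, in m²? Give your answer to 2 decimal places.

By inclusion–exclusion:
Individual areas: |Parcel A| = 32, |Parcel B| = 30.
|Parcel A∩Parcel B|: x∈[2,6], y∈[5,7] → 4·2 = 8.
|Parcel A ∪ Parcel B| = 62 − 8 = 54.00.

54.00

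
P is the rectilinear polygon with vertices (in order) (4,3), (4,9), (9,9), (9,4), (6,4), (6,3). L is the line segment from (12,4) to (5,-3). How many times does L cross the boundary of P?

0

The segment lies entirely outside P and never meets its boundary.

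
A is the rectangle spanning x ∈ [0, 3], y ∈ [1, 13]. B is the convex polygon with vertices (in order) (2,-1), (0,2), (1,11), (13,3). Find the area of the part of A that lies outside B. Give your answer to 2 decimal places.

12.17

|A| = 36, |A∩B| = 23.8333.
|A ∖ B| = |A| − |A∩B| = 36 − 23.8333 = 12.17.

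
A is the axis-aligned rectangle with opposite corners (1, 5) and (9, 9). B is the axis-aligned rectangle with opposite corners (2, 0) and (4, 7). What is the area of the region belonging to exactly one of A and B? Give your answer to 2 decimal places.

|A∩B|: x∈[2,4], y∈[5,7] → 2·2 = 4.
|A △ B| = |A| + |B| − 2·|A∩B| = 32 + 14 − 8 = 38.00.

38.00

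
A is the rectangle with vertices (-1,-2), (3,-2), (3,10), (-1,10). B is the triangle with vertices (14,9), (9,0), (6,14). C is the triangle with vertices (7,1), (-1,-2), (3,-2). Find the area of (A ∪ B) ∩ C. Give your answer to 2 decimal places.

3.00

The region (A ∪ B) ∩ C is the polygon with vertices (3,-2), (-1,-2), (3,-0.5).
By the shoelace formula its area is 3.00.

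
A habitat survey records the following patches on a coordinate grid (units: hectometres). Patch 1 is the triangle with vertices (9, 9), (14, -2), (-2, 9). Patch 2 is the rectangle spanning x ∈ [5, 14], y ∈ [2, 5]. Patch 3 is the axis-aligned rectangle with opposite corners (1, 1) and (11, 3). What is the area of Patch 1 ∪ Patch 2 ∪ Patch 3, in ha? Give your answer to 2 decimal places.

By inclusion–exclusion:
Individual areas: |Patch 1| = 60.5, |Patch 2| = 27, |Patch 3| = 20.
|Patch 1∩Patch 2| = 16.0199.
|Patch 1∩Patch 3| = 5.6364.
|Patch 2∩Patch 3|: x∈[5,11], y∈[2,3] → 6·1 = 6.
|Patch 1∩Patch 2∩Patch 3| = 3.5455.
|Patch 1 ∪ Patch 2 ∪ Patch 3| = 107.5 − 27.6563 + 3.5455 = 83.39.

83.39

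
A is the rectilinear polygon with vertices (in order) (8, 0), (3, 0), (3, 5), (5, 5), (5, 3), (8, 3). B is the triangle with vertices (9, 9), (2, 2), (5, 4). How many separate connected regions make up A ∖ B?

A ∖ B splits into 2 disjoint pieces (area 15.6667, area 2).

2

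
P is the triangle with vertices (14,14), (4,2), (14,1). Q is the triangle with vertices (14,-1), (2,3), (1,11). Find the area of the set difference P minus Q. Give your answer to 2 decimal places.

50.76

|P| = 65, |P∩Q| = 14.2389.
|P ∖ Q| = |P| − |P∩Q| = 65 − 14.2389 = 50.76.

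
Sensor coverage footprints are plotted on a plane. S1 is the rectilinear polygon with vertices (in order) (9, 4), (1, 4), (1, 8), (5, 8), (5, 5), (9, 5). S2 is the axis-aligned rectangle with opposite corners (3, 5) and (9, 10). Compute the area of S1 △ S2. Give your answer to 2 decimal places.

38.00

|S1| = 20, |S2| = 30, |S1∩S2| = 6.
|S1 △ S2| = |S1| + |S2| − 2·|S1∩S2| = 20 + 30 − 12 = 38.00.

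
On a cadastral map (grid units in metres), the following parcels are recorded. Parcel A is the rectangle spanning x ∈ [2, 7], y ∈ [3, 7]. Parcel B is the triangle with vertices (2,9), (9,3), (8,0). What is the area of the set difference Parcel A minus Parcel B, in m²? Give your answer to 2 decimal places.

|Parcel A| = 20, |Parcel A∩Parcel B| = 6.2857.
|Parcel A ∖ Parcel B| = |Parcel A| − |Parcel A∩Parcel B| = 20 − 6.2857 = 13.71.

13.71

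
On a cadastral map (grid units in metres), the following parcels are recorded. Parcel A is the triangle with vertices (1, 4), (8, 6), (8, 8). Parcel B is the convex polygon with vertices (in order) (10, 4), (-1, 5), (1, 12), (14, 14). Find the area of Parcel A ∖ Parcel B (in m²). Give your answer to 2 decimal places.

|Parcel A| = 7, |Parcel A∩Parcel B| = 6.6166.
|Parcel A ∖ Parcel B| = |Parcel A| − |Parcel A∩Parcel B| = 7 − 6.6166 = 0.38.

0.38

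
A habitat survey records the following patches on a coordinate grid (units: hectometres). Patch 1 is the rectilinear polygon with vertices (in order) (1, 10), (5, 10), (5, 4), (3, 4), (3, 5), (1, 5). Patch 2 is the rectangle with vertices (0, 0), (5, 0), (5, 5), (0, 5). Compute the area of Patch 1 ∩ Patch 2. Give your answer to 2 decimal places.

2.00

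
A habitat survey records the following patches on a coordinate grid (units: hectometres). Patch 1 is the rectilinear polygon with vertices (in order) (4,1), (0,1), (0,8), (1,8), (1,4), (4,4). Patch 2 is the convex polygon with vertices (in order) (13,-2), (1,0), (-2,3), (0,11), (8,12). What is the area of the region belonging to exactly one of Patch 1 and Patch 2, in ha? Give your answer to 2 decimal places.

122.50

|Patch 1| = 16, |Patch 2| = 138.5, |Patch 1∩Patch 2| = 16.
|Patch 1 △ Patch 2| = |Patch 1| + |Patch 2| − 2·|Patch 1∩Patch 2| = 16 + 138.5 − 32 = 122.50.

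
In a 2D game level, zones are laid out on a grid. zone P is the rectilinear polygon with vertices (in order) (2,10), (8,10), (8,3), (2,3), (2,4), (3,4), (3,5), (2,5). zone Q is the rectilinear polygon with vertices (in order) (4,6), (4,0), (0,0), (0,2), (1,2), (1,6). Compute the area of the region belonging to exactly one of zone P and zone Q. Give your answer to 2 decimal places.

|zone P| = 41, |zone Q| = 20, |zone P∩zone Q| = 5.
|zone P △ zone Q| = |zone P| + |zone Q| − 2·|zone P∩zone Q| = 41 + 20 − 10 = 51.00.

51.00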